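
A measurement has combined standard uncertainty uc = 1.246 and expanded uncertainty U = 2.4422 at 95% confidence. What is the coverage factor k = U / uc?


k = U / uc
k = 2.4422 / 1.246
k = 1.96

1.96


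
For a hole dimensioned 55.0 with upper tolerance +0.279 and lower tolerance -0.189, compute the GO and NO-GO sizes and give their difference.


GO = nominal - lower_tol (smallest hole = maximum material condition)
GO = 55.0 - 0.189 = 54.811
NO-GO = nominal + upper_tol (largest hole = least material condition)
NO-GO = 55.0 + 0.279 = 55.279
spread = NO-GO - GO = 55.279 - 54.811 = 0.4680

0.4680


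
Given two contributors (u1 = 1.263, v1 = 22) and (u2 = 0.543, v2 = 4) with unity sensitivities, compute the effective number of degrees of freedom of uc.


uc = sqrt(u1^2 + u2^2) = sqrt(1.263^2 + 0.543^2) = 1.3747793
v_eff = uc^4 / (u1^4/v1 + u2^4/v2)
= 1.3747793^4 / (1.263^4/22 + 0.543^4/4)
= 3.5721685 / 0.13739599
v_eff = 25.9991

25.9991


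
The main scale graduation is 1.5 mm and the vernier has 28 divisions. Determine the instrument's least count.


LC = MSD / n_div
= 1.5 / 28
= 0.0536

0.0536


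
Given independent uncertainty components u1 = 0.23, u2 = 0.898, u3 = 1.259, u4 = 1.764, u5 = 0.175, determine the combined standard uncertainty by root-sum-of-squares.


uc = sqrt(0.23^2 + 0.898^2 + 1.259^2 + 1.764^2 + 0.175^2)
uc = sqrt(5.586706)
uc = 2.3636

2.3636


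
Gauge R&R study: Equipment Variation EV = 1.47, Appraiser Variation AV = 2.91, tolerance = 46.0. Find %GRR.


GRR = sqrt(EV^2 + AV^2) = sqrt(1.47^2 + 2.91^2) = 3.2602147
%GRR = GRR / tol * 100 = 3.2602147 / 46.0 * 100
%GRR = 7.0874

7.0874


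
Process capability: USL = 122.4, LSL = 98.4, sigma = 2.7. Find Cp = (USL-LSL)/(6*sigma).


Cp = (USL - LSL) / (6 * sigma)
= (122.4 - 98.4) / (6 * 2.7)
= 24.0000 / 16.2000
= 1.4815

1.4815


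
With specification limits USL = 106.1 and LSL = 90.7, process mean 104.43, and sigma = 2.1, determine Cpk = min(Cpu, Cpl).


Cpu = (USL - mean) / (3*sigma) = (106.1 - 104.43) / (3*2.1) = 0.2651
Cpl = (mean - LSL) / (3*sigma) = (104.43 - 90.7) / (3*2.1) = 2.1794
Cpk = min(Cpu, Cpl) = 0.2651

0.2651


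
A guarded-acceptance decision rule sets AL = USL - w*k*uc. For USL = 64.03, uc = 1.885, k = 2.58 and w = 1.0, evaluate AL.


U = k * uc = 2.58 * 1.885 = 4.8633
guard band g = w * U = 1.0 * 4.8633 = 4.8633
AL = USL - g = 64.03 - 4.8633
AL = 59.1667

59.1667


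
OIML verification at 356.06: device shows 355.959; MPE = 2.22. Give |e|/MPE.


e = indication - reference = 355.959 - 356.06 = -0.1010
|e| = 0.1010
ratio = |e| / MPE = 0.1010 / 2.22
ratio = 0.0455

0.0455


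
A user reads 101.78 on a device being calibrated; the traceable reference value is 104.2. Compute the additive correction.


Correction = standard - reading
= 104.2 - 101.78
= 2.4200

2.4200


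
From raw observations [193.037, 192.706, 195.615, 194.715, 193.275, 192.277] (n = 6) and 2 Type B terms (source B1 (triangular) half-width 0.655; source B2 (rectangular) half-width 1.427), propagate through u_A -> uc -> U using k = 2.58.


mean = (193.037 + 192.706 + 195.615 + 194.715 + 193.275 + 192.277) / 6 = 193.6041667
s = sqrt(sum((x - mean)^2)/(n-1)) = 1.2865073
u_A = s / sqrt(n) = 1.2865073 / sqrt(6) = 0.52521441
u_B1 = 0.655 / sqrt(6) = 0.26740263
u_B2 = 1.427 / sqrt(3) = 0.82387883
uc = sqrt(0.52521441^2 + 0.26740263^2 + 0.82387883^2) = 1.0129811
U = k * uc = 2.58 * 1.0129811
U = 2.6135

2.6135


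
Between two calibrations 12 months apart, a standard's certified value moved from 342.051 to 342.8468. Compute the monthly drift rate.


rate = (v2 - v1) / months
= (342.8468 - 342.051) / 12
= 0.7958 / 12
= 0.0663

0.0663


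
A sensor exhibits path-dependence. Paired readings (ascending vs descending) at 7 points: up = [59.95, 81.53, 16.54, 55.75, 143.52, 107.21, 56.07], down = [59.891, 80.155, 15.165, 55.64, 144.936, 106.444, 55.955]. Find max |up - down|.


|59.95 - 59.891| = 0.0590
|81.53 - 80.155| = 1.3750
|16.54 - 15.165| = 1.3750
|55.75 - 55.64| = 0.1100
|143.52 - 144.936| = 1.4160
|107.21 - 106.444| = 0.7660
|56.07 - 55.955| = 0.1150
hysteresis = max(diffs) = 1.4160

1.4160


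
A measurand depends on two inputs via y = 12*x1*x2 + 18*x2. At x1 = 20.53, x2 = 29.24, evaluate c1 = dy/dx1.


y = 12*x1*x2 + 18*x2
dy/dx1 = 12*x2
Evaluate at x2 = 29.24: c1 = 12 * 29.24
c1 = 350.8800

350.8800


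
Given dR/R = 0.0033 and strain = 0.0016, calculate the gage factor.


GF = (dR/R) / epsilon
= 0.0033 / 0.0016
= 2.0625

2.0625


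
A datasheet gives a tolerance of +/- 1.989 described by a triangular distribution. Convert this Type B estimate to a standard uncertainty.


u_B = half_width / sqrt(6)
u_B = 1.989 / 2.4494897
u_B = 0.8120

0.8120


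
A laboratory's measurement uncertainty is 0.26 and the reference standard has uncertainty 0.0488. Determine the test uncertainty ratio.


TUR = u_lab / u_ref
= 0.26 / 0.0488
= 5.3279

5.3279


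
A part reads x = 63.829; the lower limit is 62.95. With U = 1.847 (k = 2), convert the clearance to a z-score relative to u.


u = U / k = 1.847 / 2 = 0.9235
margin = |LSL - x| = |62.95 - 63.829| = 0.879
z = margin / u = 0.879 / 0.9235
z = 0.9518

0.9518


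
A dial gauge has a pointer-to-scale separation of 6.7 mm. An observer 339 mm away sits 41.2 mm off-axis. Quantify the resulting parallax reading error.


error = h * offset / d
= 6.7 * 41.2 / 339
= 0.8143

0.8143


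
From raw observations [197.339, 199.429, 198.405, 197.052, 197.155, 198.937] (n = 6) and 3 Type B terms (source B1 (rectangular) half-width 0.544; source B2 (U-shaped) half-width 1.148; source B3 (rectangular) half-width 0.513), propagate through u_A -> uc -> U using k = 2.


mean = (197.339 + 199.429 + 198.405 + 197.052 + 197.155 + 198.937) / 6 = 198.0528333
s = sqrt(sum((x - mean)^2)/(n-1)) = 1.0116261
u_A = s / sqrt(n) = 1.0116261 / sqrt(6) = 0.41299463
u_B1 = 0.544 / sqrt(3) = 0.31407855
u_B2 = 1.148 / sqrt(2) = 0.81175858
u_B3 = 0.513 / sqrt(3) = 0.29618069
uc = sqrt(0.41299463^2 + 0.31407855^2 + 0.81175858^2 + 0.29618069^2) = 1.0079112
U = k * uc = 2 * 1.0079112
U = 2.0158

2.0158


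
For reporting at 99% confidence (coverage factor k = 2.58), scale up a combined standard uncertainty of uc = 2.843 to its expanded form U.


U = k * uc
U = 2.58 * 2.843
U = 7.3349

7.3349


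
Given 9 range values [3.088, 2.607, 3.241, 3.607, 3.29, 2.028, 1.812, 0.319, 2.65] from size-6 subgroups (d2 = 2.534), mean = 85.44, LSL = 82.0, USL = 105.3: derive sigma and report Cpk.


R_bar = (3.088 + 2.607 + 3.241 + 3.607 + 3.29 + 2.028 + 1.812 + 0.319 + 2.65) / 9 = 2.5157778
sigma = R_bar / d2 = 2.5157778 / 2.534 = 0.99280892
Cp = (USL - LSL)/(6*sigma) = (105.3 - 82.0)/(6*0.99280892) = 3.9115
Cpu = (105.3 - 85.44)/(3*0.99280892) = 6.6679
Cpl = (85.44 - 82.0)/(3*0.99280892) = 1.1550
Cpk = min(Cpu, Cpl) = 1.1550

1.1550


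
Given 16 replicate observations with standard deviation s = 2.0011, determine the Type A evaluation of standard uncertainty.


u_A = s / sqrt(n)
u_A = 2.0011 / sqrt(16)
u_A = 2.0011 / 4
u_A = 0.5003

0.5003


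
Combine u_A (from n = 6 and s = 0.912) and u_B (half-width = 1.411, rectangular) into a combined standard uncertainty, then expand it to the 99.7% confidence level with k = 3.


u_A = s / sqrt(n) = 0.912 / sqrt(6) = 0.37232244
u_B = half_width / sqrt(3) = 1.411 / sqrt(3) = 0.81464123
uc = sqrt(u_A^2 + u_B^2) = sqrt(0.37232244^2 + 0.81464123^2) = 0.8956921
U = k * uc = 3 * 0.8956921
U = 2.6871

2.6871


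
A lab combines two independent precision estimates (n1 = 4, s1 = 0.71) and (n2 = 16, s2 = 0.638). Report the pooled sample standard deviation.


s_p = sqrt(((n1-1)*s1^2 + (n2-1)*s2^2) / (n1+n2-2))
numerator = (4-1)*0.71^2 + (16-1)*0.638^2 = 1.5123 + 6.10566 = 7.61796
denominator = 4 + 16 - 2 = 18
s_p^2 = 7.61796 / 18 = 0.42322
s_p = sqrt(0.42322) = 0.6506

0.6506


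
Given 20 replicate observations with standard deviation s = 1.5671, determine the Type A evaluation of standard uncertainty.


u_A = s / sqrt(n)
u_A = 1.5671 / sqrt(20)
u_A = 1.5671 / 4.472136
u_A = 0.3504

0.3504


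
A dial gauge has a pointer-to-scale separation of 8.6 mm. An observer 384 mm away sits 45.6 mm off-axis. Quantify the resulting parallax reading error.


error = h * offset / d
= 8.6 * 45.6 / 384
= 1.0212

1.0212


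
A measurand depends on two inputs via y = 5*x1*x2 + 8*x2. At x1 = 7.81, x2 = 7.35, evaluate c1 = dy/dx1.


y = 5*x1*x2 + 8*x2
dy/dx1 = 5*x2
Evaluate at x2 = 7.35: c1 = 5 * 7.35
c1 = 36.7500

36.7500


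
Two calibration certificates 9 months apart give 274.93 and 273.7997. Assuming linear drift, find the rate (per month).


rate = (v2 - v1) / months
= (273.7997 - 274.93) / 9
= -1.1303 / 9
= -0.1256

-0.1256


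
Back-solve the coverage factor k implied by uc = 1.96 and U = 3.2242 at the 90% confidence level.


k = U / uc
k = 3.2242 / 1.96
k = 1.645

1.645


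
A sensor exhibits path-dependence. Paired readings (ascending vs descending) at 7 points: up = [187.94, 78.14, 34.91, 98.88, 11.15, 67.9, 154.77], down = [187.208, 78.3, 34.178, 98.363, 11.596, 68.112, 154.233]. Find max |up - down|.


|187.94 - 187.208| = 0.7320
|78.14 - 78.3| = 0.1600
|34.91 - 34.178| = 0.7320
|98.88 - 98.363| = 0.5170
|11.15 - 11.596| = 0.4460
|67.9 - 68.112| = 0.2120
|154.77 - 154.233| = 0.5370
hysteresis = max(diffs) = 0.7320

0.7320


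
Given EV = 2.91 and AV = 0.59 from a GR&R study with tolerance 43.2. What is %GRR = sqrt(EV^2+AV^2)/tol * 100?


GRR = sqrt(EV^2 + AV^2) = sqrt(2.91^2 + 0.59^2) = 2.9692086
%GRR = GRR / tol * 100 = 2.9692086 / 43.2 * 100
%GRR = 6.8732

6.8732


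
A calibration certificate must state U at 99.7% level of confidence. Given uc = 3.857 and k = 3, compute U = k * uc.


U = k * uc
U = 3 * 3.857
U = 11.5710

11.5710


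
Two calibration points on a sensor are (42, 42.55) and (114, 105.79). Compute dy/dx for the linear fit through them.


slope = (y2 - y1) / (x2 - x1)
= (105.79 - 42.55) / (114 - 42)
= 63.2400 / 72
= 0.8783

0.8783


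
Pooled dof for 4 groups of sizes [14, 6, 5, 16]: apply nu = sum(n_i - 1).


nu = sum_i (n_i - 1)
nu = ((14 - 1) + (6 - 1) + (5 - 1) + (16 - 1))
nu = 13 + 5 + 4 + 15
nu = 37

37


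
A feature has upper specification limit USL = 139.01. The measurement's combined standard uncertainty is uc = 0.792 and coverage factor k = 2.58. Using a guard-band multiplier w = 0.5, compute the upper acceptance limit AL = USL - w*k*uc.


U = k * uc = 2.58 * 0.792 = 2.04336
guard band g = w * U = 0.5 * 2.04336 = 1.02168
AL = USL - g = 139.01 - 1.02168
AL = 137.9883

137.9883


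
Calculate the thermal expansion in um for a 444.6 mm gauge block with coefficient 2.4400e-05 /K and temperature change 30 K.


dL = L * alpha * dT
= 444.6 * 2.4400e-05 * 30
= 0.3254472 mm
dL_um = 0.3254472 * 1000 = 325.4472 um

325.4472


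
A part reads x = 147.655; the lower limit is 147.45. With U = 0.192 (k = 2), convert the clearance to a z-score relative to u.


u = U / k = 0.192 / 2 = 0.096
margin = |LSL - x| = |147.45 - 147.655| = 0.205
z = margin / u = 0.205 / 0.096
z = 2.1354

2.1354


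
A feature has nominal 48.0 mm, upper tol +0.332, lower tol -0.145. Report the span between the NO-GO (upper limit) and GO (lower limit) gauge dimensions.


GO = nominal - lower_tol (smallest hole = maximum material condition)
GO = 48.0 - 0.145 = 47.855
NO-GO = nominal + upper_tol (largest hole = least material condition)
NO-GO = 48.0 + 0.332 = 48.332
spread = NO-GO - GO = 48.332 - 47.855 = 0.4770

0.4770


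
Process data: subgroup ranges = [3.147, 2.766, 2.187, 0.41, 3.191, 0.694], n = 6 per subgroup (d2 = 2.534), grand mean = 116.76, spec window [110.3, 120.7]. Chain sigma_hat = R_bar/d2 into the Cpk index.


R_bar = (3.147 + 2.766 + 2.187 + 0.41 + 3.191 + 0.694) / 6 = 2.0658333
sigma = R_bar / d2 = 2.0658333 / 2.534 = 0.81524597
Cp = (USL - LSL)/(6*sigma) = (120.7 - 110.3)/(6*0.81524597) = 2.1261
Cpu = (120.7 - 116.76)/(3*0.81524597) = 1.6110
Cpl = (116.76 - 110.3)/(3*0.81524597) = 2.6413
Cpk = min(Cpu, Cpl) = 1.6110

1.6110


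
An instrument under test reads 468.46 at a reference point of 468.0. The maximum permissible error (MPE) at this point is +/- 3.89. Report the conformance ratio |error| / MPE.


e = indication - reference = 468.46 - 468.0 = 0.4600
|e| = 0.4600
ratio = |e| / MPE = 0.4600 / 3.89
ratio = 0.1183

0.1183


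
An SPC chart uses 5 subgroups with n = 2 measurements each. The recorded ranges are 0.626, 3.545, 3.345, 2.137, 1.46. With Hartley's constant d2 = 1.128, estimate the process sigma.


R_bar = (0.626 + 3.545 + 3.345 + 2.137 + 1.46) / 5
R_bar = 11.113 / 5 = 2.2226
sigma_hat = R_bar / d2 = 2.2226 / 1.128 = 1.9704

1.9704


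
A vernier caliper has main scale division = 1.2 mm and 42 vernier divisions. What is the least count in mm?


LC = MSD / n_div
= 1.2 / 42
= 0.0286

0.0286


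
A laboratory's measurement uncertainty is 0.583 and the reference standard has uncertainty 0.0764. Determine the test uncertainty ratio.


TUR = u_lab / u_ref
= 0.583 / 0.0764
= 7.6309

7.6309


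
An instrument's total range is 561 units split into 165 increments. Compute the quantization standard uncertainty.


resolution = range / divisions
resolution = 561 / 165 = 3.4
u_res = resolution / (2*sqrt(3))
u_res = 3.4 / 3.4641016
u_res = 0.9815

0.9815


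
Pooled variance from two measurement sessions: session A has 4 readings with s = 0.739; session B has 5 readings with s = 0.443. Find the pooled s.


s_p = sqrt(((n1-1)*s1^2 + (n2-1)*s2^2) / (n1+n2-2))
numerator = (4-1)*0.739^2 + (5-1)*0.443^2 = 1.638363 + 0.784996 = 2.423359
denominator = 4 + 5 - 2 = 7
s_p^2 = 2.423359 / 7 = 0.34619414
s_p = sqrt(0.34619414) = 0.5884

0.5884


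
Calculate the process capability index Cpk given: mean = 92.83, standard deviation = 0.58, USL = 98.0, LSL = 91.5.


Cpu = (USL - mean) / (3*sigma) = (98.0 - 92.83) / (3*0.58) = 2.9713
Cpl = (mean - LSL) / (3*sigma) = (92.83 - 91.5) / (3*0.58) = 0.7644
Cpk = min(Cpu, Cpl) = 0.7644

0.7644


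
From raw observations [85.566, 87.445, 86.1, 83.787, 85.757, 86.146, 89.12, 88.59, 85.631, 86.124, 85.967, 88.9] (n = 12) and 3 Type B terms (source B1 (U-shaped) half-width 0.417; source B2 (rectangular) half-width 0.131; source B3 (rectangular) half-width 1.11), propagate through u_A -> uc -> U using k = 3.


mean = (85.566 + 87.445 + 86.1 + 83.787 + 85.757 + 86.146 + 89.12 + 88.59 + 85.631 + 86.124 + 85.967 + 88.9) / 12 = 86.59441667
s = sqrt(sum((x - mean)^2)/(n-1)) = 1.5962817
u_A = s / sqrt(n) = 1.5962817 / sqrt(12) = 0.46080683
u_B1 = 0.417 / sqrt(2) = 0.29486353
u_B2 = 0.131 / sqrt(3) = 0.075632885
u_B3 = 1.11 / sqrt(3) = 0.6408588
uc = sqrt(0.46080683^2 + 0.29486353^2 + 0.075632885^2 + 0.6408588^2) = 0.84599514
U = k * uc = 3 * 0.84599514
U = 2.5380

2.5380


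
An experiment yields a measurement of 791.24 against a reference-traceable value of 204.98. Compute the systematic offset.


Systematic error = measured - true
= 791.24 - 204.98
= 586.2600

586.2600


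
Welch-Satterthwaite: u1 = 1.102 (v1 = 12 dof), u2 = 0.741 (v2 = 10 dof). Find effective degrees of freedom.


uc = sqrt(u1^2 + u2^2) = sqrt(1.102^2 + 0.741^2) = 1.3279627
v_eff = uc^4 / (u1^4/v1 + u2^4/v2)
= 1.3279627^4 / (1.102^4/12 + 0.741^4/10)
= 3.1098791 / 0.15304708
v_eff = 20.3198

20.3198


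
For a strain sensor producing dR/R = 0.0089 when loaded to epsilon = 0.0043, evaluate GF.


GF = (dR/R) / epsilon
= 0.0089 / 0.0043
= 2.0698

2.0698


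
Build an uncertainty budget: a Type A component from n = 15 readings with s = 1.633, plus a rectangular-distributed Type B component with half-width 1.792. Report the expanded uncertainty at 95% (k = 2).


u_A = s / sqrt(n) = 1.633 / sqrt(15) = 0.42163879
u_B = half_width / sqrt(3) = 1.792 / sqrt(3) = 1.0346117
uc = sqrt(u_A^2 + u_B^2) = sqrt(0.42163879^2 + 1.0346117^2) = 1.117229
U = k * uc = 2 * 1.117229
U = 2.2345

2.2345


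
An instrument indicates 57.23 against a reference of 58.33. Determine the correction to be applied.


Correction = standard - reading
= 58.33 - 57.23
= 1.1000

1.1000


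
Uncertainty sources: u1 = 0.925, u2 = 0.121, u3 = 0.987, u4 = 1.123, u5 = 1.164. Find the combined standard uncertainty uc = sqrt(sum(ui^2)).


uc = sqrt(0.925^2 + 0.121^2 + 0.987^2 + 1.123^2 + 1.164^2)
uc = sqrt(4.46046)
uc = 2.1120

2.1120


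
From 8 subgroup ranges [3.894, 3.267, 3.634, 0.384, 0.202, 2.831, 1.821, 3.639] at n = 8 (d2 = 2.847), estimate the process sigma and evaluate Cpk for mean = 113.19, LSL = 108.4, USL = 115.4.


R_bar = (3.894 + 3.267 + 3.634 + 0.384 + 0.202 + 2.831 + 1.821 + 3.639) / 8 = 2.459
sigma = R_bar / d2 = 2.459 / 2.847 = 0.86371619
Cp = (USL - LSL)/(6*sigma) = (115.4 - 108.4)/(6*0.86371619) = 1.3508
Cpu = (115.4 - 113.19)/(3*0.86371619) = 0.8529
Cpl = (113.19 - 108.4)/(3*0.86371619) = 1.8486
Cpk = min(Cpu, Cpl) = 0.8529

0.8529


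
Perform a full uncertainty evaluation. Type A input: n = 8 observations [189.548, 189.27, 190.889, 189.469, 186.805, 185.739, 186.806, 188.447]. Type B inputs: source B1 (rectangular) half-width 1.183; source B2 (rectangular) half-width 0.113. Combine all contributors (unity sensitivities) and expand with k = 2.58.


mean = (189.548 + 189.27 + 190.889 + 189.469 + 186.805 + 185.739 + 186.806 + 188.447) / 8 = 188.371625
s = sqrt(sum((x - mean)^2)/(n-1)) = 1.7555722
u_A = s / sqrt(n) = 1.7555722 / sqrt(8) = 0.6206885
u_B1 = 1.183 / sqrt(3) = 0.68300537
u_B2 = 0.113 / sqrt(3) = 0.06524058
uc = sqrt(0.6206885^2 + 0.68300537^2 + 0.06524058^2) = 0.9252064
U = k * uc = 2.58 * 0.9252064
U = 2.3870

2.3870


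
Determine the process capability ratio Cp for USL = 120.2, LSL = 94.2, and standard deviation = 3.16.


Cp = (USL - LSL) / (6 * sigma)
= (120.2 - 94.2) / (6 * 3.16)
= 26.0000 / 18.9600
= 1.3713

1.3713


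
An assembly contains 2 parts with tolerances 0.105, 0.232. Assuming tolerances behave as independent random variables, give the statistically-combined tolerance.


RSS = sqrt(0.105^2 + 0.232^2)
= sqrt(0.064849)
= 0.2547

0.2547


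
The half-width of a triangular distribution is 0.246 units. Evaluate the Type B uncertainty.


u_B = half_width / sqrt(6)
u_B = 0.246 / 2.4494897
u_B = 0.1004

0.1004


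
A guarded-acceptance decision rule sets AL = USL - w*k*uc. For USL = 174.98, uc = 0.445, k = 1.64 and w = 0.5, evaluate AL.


U = k * uc = 1.64 * 0.445 = 0.7298
guard band g = w * U = 0.5 * 0.7298 = 0.3649
AL = USL - g = 174.98 - 0.3649
AL = 174.6151

174.6151


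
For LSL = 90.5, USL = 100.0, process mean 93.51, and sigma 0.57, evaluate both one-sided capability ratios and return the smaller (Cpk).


Cpu = (USL - mean) / (3*sigma) = (100.0 - 93.51) / (3*0.57) = 3.7953
Cpl = (mean - LSL) / (3*sigma) = (93.51 - 90.5) / (3*0.57) = 1.7602
Cpk = min(Cpu, Cpl) = 1.7602

1.7602


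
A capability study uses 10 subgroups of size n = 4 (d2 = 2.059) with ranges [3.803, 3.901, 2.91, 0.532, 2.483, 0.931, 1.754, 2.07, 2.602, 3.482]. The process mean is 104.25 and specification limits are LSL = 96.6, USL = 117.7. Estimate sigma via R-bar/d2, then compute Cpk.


R_bar = (3.803 + 3.901 + 2.91 + 0.532 + 2.483 + 0.931 + 1.754 + 2.07 + 2.602 + 3.482) / 10 = 2.4468
sigma = R_bar / d2 = 2.4468 / 2.059 = 1.1883439
Cp = (USL - LSL)/(6*sigma) = (117.7 - 96.6)/(6*1.1883439) = 2.9593
Cpu = (117.7 - 104.25)/(3*1.1883439) = 3.7728
Cpl = (104.25 - 96.6)/(3*1.1883439) = 2.1458
Cpk = min(Cpu, Cpl) = 2.1458

2.1458


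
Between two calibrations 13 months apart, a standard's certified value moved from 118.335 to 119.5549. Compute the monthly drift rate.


rate = (v2 - v1) / months
= (119.5549 - 118.335) / 13
= 1.2199 / 13
= 0.0938

0.0938


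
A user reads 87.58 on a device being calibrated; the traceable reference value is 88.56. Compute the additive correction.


Correction = standard - reading
= 88.56 - 87.58
= 0.9800

0.9800


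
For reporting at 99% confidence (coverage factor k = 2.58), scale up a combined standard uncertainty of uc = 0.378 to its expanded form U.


U = k * uc
U = 2.58 * 0.378
U = 0.9752

0.9752


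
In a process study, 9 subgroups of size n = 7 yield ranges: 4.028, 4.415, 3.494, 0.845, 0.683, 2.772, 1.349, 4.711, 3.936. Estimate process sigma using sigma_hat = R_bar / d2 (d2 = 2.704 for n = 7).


R_bar = (4.028 + 4.415 + 3.494 + 0.845 + 0.683 + 2.772 + 1.349 + 4.711 + 3.936) / 9
R_bar = 26.233 / 9 = 2.9147778
sigma_hat = R_bar / d2 = 2.9147778 / 2.704 = 1.0780

1.0780


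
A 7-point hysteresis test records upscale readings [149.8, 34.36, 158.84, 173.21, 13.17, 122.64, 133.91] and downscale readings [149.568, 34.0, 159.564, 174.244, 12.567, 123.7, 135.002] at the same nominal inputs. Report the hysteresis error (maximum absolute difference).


|149.8 - 149.568| = 0.2320
|34.36 - 34.0| = 0.3600
|158.84 - 159.564| = 0.7240
|173.21 - 174.244| = 1.0340
|13.17 - 12.567| = 0.6030
|122.64 - 123.7| = 1.0600
|133.91 - 135.002| = 1.0920
hysteresis = max(diffs) = 1.0920

1.0920


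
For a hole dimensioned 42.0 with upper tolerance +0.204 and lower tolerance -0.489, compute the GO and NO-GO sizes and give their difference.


GO = nominal - lower_tol (smallest hole = maximum material condition)
GO = 42.0 - 0.489 = 41.511
NO-GO = nominal + upper_tol (largest hole = least material condition)
NO-GO = 42.0 + 0.204 = 42.204
spread = NO-GO - GO = 42.204 - 41.511 = 0.6930

0.6930


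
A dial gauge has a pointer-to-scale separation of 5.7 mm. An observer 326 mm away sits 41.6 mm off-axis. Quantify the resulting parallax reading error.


error = h * offset / d
= 5.7 * 41.6 / 326
= 0.7274

0.7274


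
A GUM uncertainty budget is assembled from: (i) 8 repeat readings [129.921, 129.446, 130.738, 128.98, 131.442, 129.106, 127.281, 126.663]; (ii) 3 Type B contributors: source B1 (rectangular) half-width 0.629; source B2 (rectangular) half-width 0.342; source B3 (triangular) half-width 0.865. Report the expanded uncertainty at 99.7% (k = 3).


mean = (129.921 + 129.446 + 130.738 + 128.98 + 131.442 + 129.106 + 127.281 + 126.663) / 8 = 129.197125
s = sqrt(sum((x - mean)^2)/(n-1)) = 1.610167
u_A = s / sqrt(n) = 1.610167 / sqrt(8) = 0.56928
u_B1 = 0.629 / sqrt(3) = 0.36315332
u_B2 = 0.342 / sqrt(3) = 0.19745379
u_B3 = 0.865 / sqrt(6) = 0.35313477
uc = sqrt(0.56928^2 + 0.36315332^2 + 0.19745379^2 + 0.35313477^2) = 0.78717991
U = k * uc = 3 * 0.78717991
U = 2.3615

2.3615


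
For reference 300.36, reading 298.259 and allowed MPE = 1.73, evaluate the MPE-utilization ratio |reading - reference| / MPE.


e = indication - reference = 298.259 - 300.36 = -2.1010
|e| = 2.1010
ratio = |e| / MPE = 2.1010 / 1.73
ratio = 1.2145

1.2145


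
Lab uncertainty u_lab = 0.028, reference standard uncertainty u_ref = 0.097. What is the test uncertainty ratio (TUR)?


TUR = u_lab / u_ref
= 0.028 / 0.097
= 0.2887

0.2887


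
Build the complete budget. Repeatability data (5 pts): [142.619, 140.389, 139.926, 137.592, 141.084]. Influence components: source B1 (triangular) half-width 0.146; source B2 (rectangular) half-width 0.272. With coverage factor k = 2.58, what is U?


mean = (142.619 + 140.389 + 139.926 + 137.592 + 141.084) / 5 = 140.322
s = sqrt(sum((x - mean)^2)/(n-1)) = 1.835147
u_A = s / sqrt(n) = 1.835147 / sqrt(5) = 0.82070269
u_B1 = 0.146 / sqrt(6) = 0.05960425
u_B2 = 0.272 / sqrt(3) = 0.15703927
uc = sqrt(0.82070269^2 + 0.05960425^2 + 0.15703927^2) = 0.83771529
U = k * uc = 2.58 * 0.83771529
U = 2.1613

2.1613


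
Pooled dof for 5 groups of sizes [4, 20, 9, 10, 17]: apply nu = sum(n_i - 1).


nu = sum_i (n_i - 1)
nu = ((4 - 1) + (20 - 1) + (9 - 1) + (10 - 1) + (17 - 1))
nu = 3 + 19 + 8 + 9 + 16
nu = 55

55


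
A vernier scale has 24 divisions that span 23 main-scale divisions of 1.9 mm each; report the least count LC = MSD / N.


LC = MSD / n_div
= 1.9 / 24
= 0.0792

0.0792


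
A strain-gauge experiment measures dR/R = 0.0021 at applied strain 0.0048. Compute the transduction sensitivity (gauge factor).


GF = (dR/R) / epsilon
= 0.0021 / 0.0048
= 0.4375

0.4375


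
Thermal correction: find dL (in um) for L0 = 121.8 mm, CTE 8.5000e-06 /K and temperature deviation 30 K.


dL = L * alpha * dT
= 121.8 * 8.5000e-06 * 30
= 0.0310590 mm
dL_um = 0.0310590 * 1000 = 31.0590 um

31.0590


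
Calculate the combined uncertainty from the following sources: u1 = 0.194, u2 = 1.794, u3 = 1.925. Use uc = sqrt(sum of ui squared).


uc = sqrt(0.194^2 + 1.794^2 + 1.925^2)
uc = sqrt(6.961697)
uc = 2.6385

2.6385


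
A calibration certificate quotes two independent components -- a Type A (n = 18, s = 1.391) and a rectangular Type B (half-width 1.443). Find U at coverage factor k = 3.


u_A = s / sqrt(n) = 1.391 / sqrt(18) = 0.32786184
u_B = half_width / sqrt(3) = 1.443 / sqrt(3) = 0.83311644
uc = sqrt(u_A^2 + u_B^2) = sqrt(0.32786184^2 + 0.83311644^2) = 0.89530799
U = k * uc = 3 * 0.89530799
U = 2.6859

2.6859


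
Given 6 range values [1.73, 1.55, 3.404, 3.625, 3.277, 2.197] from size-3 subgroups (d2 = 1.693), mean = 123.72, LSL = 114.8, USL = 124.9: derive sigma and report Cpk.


R_bar = (1.73 + 1.55 + 3.404 + 3.625 + 3.277 + 2.197) / 6 = 2.6305
sigma = R_bar / d2 = 2.6305 / 1.693 = 1.5537507
Cp = (USL - LSL)/(6*sigma) = (124.9 - 114.8)/(6*1.5537507) = 1.0834
Cpu = (124.9 - 123.72)/(3*1.5537507) = 0.2532
Cpl = (123.72 - 114.8)/(3*1.5537507) = 1.9136
Cpk = min(Cpu, Cpl) = 0.2532

0.2532


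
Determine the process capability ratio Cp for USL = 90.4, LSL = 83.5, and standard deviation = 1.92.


Cp = (USL - LSL) / (6 * sigma)
= (90.4 - 83.5) / (6 * 1.92)
= 6.9000 / 11.5200
= 0.5990

0.5990


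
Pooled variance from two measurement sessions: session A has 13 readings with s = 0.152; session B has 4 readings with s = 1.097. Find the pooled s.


s_p = sqrt(((n1-1)*s1^2 + (n2-1)*s2^2) / (n1+n2-2))
numerator = (13-1)*0.152^2 + (4-1)*1.097^2 = 0.277248 + 3.610227 = 3.887475
denominator = 13 + 4 - 2 = 15
s_p^2 = 3.887475 / 15 = 0.259165
s_p = sqrt(0.259165) = 0.5091

0.5091


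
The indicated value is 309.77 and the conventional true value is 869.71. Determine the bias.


Systematic error = measured - true
= 309.77 - 869.71
= -559.9400

-559.9400


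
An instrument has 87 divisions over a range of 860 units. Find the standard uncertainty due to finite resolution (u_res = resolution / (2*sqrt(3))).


resolution = range / divisions
resolution = 860 / 87 = 9.8850575
u_res = resolution / (2*sqrt(3))
u_res = 9.8850575 / 3.4641016
u_res = 2.8536

2.8536


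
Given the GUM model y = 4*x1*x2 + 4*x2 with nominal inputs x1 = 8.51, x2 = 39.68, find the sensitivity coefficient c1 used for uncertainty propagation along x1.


y = 4*x1*x2 + 4*x2
dy/dx1 = 4*x2
Evaluate at x2 = 39.68: c1 = 4 * 39.68
c1 = 158.7200

158.7200


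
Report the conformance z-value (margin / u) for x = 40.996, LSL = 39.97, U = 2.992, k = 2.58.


u = U / k = 2.992 / 2.58 = 1.1596899
margin = |LSL - x| = |39.97 - 40.996| = 1.026
z = margin / u = 1.026 / 1.1596899
z = 0.8847

0.8847


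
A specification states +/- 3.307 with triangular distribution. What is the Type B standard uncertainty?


u_B = half_width / sqrt(6)
u_B = 3.307 / 2.4494897
u_B = 1.3501

1.3501


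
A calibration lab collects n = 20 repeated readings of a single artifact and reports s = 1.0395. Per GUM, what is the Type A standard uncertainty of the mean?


u_A = s / sqrt(n)
u_A = 1.0395 / sqrt(20)
u_A = 1.0395 / 4.472136
u_A = 0.2324

0.2324


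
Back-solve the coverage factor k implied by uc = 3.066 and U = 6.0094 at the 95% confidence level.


k = U / uc
k = 6.0094 / 3.066
k = 1.96

1.96


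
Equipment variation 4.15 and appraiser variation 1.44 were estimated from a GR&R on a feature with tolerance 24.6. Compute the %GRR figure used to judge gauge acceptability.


GRR = sqrt(EV^2 + AV^2) = sqrt(4.15^2 + 1.44^2) = 4.3927326
%GRR = GRR / tol * 100 = 4.3927326 / 24.6 * 100
%GRR = 17.8566

17.8566


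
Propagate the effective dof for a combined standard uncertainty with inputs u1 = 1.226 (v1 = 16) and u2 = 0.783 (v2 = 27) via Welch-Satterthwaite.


uc = sqrt(u1^2 + u2^2) = sqrt(1.226^2 + 0.783^2) = 1.4547044
v_eff = uc^4 / (u1^4/v1 + u2^4/v2)
= 1.4547044^4 / (1.226^4/16 + 0.783^4/27)
= 4.4781538 / 0.15512375
v_eff = 28.8683

28.8683


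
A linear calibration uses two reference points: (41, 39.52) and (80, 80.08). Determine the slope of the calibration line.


slope = (y2 - y1) / (x2 - x1)
= (80.08 - 39.52) / (80 - 41)
= 40.5600 / 39
= 1.0400

1.0400


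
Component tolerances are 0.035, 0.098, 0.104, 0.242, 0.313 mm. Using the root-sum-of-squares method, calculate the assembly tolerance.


RSS = sqrt(0.035^2 + 0.098^2 + 0.104^2 + 0.242^2 + 0.313^2)
= sqrt(0.178178)
= 0.4221

0.4221


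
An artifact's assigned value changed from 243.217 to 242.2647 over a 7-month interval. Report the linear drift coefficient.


rate = (v2 - v1) / months
= (242.2647 - 243.217) / 7
= -0.9523 / 7
= -0.1360

-0.1360


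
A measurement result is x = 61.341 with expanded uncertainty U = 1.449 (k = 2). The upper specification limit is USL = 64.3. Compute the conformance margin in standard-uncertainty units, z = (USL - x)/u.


u = U / k = 1.449 / 2 = 0.7245
margin = |USL - x| = |64.3 - 61.341| = 2.959
z = margin / u = 2.959 / 0.7245
z = 4.0842

4.0842


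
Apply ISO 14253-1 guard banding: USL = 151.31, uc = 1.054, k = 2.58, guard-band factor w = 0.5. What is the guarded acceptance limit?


U = k * uc = 2.58 * 1.054 = 2.71932
guard band g = w * U = 0.5 * 2.71932 = 1.35966
AL = USL - g = 151.31 - 1.35966
AL = 149.9503

149.9503


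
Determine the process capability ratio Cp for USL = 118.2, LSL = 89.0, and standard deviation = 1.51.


Cp = (USL - LSL) / (6 * sigma)
= (118.2 - 89.0) / (6 * 1.51)
= 29.2000 / 9.0600
= 3.2230

3.2230


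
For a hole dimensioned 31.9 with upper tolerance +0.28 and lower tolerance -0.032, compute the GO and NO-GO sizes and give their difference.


GO = nominal - lower_tol (smallest hole = maximum material condition)
GO = 31.9 - 0.032 = 31.868
NO-GO = nominal + upper_tol (largest hole = least material condition)
NO-GO = 31.9 + 0.28 = 32.18
spread = NO-GO - GO = 32.18 - 31.868 = 0.3120

0.3120


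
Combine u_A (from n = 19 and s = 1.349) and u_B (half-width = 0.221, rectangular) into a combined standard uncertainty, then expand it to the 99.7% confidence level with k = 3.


u_A = s / sqrt(n) = 1.349 / sqrt(19) = 0.30948182
u_B = half_width / sqrt(3) = 0.221 / sqrt(3) = 0.12759441
uc = sqrt(u_A^2 + u_B^2) = sqrt(0.30948182^2 + 0.12759441^2) = 0.33475264
U = k * uc = 3 * 0.33475264
U = 1.0043

1.0043


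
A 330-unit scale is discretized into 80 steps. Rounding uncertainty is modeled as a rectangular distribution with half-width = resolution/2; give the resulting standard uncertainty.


resolution = range / divisions
resolution = 330 / 80 = 4.125
u_res = resolution / (2*sqrt(3))
u_res = 4.125 / 3.4641016
u_res = 1.1908

1.1908


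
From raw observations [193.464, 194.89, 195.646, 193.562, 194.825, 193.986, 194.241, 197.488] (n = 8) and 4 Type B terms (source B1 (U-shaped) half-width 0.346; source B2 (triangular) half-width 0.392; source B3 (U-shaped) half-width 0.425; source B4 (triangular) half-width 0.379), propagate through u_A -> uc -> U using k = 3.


mean = (193.464 + 194.89 + 195.646 + 193.562 + 194.825 + 193.986 + 194.241 + 197.488) / 8 = 194.76275
s = sqrt(sum((x - mean)^2)/(n-1)) = 1.3218656
u_A = s / sqrt(n) = 1.3218656 / sqrt(8) = 0.46735006
u_B1 = 0.346 / sqrt(2) = 0.24465895
u_B2 = 0.392 / sqrt(6) = 0.16003333
u_B3 = 0.425 / sqrt(2) = 0.30052038
u_B4 = 0.379 / sqrt(6) = 0.1547261
uc = sqrt(0.46735006^2 + 0.24465895^2 + 0.16003333^2 + 0.30052038^2 + 0.1547261^2) = 0.64663546
U = k * uc = 3 * 0.64663546
U = 1.9399

1.9399


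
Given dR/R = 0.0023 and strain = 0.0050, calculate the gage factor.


GF = (dR/R) / epsilon
= 0.0023 / 0.0050
= 0.4600

0.4600


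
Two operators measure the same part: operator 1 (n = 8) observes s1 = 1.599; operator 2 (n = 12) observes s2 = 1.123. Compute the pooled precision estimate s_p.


s_p = sqrt(((n1-1)*s1^2 + (n2-1)*s2^2) / (n1+n2-2))
numerator = (8-1)*1.599^2 + (12-1)*1.123^2 = 17.897607 + 13.872419 = 31.770026
denominator = 8 + 12 - 2 = 18
s_p^2 = 31.770026 / 18 = 1.7650014
s_p = sqrt(1.7650014) = 1.3285

1.3285


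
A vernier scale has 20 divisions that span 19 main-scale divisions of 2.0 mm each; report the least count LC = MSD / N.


LC = MSD / n_div
= 2.0 / 20
= 0.1000

0.1000


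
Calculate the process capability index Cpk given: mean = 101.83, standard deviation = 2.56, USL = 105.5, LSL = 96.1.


Cpu = (USL - mean) / (3*sigma) = (105.5 - 101.83) / (3*2.56) = 0.4779
Cpl = (mean - LSL) / (3*sigma) = (101.83 - 96.1) / (3*2.56) = 0.7461
Cpk = min(Cpu, Cpl) = 0.4779

0.4779


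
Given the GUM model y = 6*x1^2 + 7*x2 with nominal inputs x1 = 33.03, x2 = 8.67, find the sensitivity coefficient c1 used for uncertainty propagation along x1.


y = 6*x1^2 + 7*x2
dy/dx1 = 2*6*x1
Evaluate at x1 = 33.03: c1 = 12 * 33.03
c1 = 396.3600

396.3600


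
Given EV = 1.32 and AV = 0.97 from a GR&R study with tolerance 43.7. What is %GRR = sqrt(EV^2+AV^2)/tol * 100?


GRR = sqrt(EV^2 + AV^2) = sqrt(1.32^2 + 0.97^2) = 1.6380781
%GRR = GRR / tol * 100 = 1.6380781 / 43.7 * 100
%GRR = 3.7485

3.7485


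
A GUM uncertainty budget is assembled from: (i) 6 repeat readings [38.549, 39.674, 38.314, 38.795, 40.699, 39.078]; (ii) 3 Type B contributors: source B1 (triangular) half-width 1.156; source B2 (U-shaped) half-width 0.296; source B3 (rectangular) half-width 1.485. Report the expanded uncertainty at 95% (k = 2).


mean = (38.549 + 39.674 + 38.314 + 38.795 + 40.699 + 39.078) / 6 = 39.18483333
s = sqrt(sum((x - mean)^2)/(n-1)) = 0.87840797
u_A = s / sqrt(n) = 0.87840797 / sqrt(6) = 0.35860855
u_B1 = 1.156 / sqrt(6) = 0.47193502
u_B2 = 0.296 / sqrt(2) = 0.20930361
u_B3 = 1.485 / sqrt(3) = 0.85736515
uc = sqrt(0.35860855^2 + 0.47193502^2 + 0.20930361^2 + 0.85736515^2) = 1.0631114
U = k * uc = 2 * 1.0631114
U = 2.1262

2.1262


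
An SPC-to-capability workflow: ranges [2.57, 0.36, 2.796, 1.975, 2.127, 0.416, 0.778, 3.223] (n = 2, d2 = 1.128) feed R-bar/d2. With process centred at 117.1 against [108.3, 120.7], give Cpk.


R_bar = (2.57 + 0.36 + 2.796 + 1.975 + 2.127 + 0.416 + 0.778 + 3.223) / 8 = 1.780625
sigma = R_bar / d2 = 1.780625 / 1.128 = 1.5785683
Cp = (USL - LSL)/(6*sigma) = (120.7 - 108.3)/(6*1.5785683) = 1.3092
Cpu = (120.7 - 117.1)/(3*1.5785683) = 0.7602
Cpl = (117.1 - 108.3)/(3*1.5785683) = 1.8582
Cpk = min(Cpu, Cpl) = 0.7602

0.7602


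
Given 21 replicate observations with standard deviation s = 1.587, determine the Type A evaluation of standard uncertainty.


u_A = s / sqrt(n)
u_A = 1.587 / sqrt(21)
u_A = 1.587 / 4.5825757
u_A = 0.3463

0.3463


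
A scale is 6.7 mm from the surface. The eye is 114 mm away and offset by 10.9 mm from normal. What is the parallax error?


error = h * offset / d
= 6.7 * 10.9 / 114
= 0.6406

0.6406


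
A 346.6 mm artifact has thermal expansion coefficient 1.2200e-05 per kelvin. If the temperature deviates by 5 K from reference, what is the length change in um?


dL = L * alpha * dT
= 346.6 * 1.2200e-05 * 5
= 0.0211426 mm
dL_um = 0.0211426 * 1000 = 21.1426 um

21.1426


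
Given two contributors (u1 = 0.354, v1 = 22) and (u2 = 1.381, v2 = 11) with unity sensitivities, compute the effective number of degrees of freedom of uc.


uc = sqrt(u1^2 + u2^2) = sqrt(0.354^2 + 1.381^2) = 1.4256497
v_eff = uc^4 / (u1^4/v1 + u2^4/v2)
= 1.4256497^4 / (0.354^4/22 + 1.381^4/11)
= 4.130963 / 0.3313741
v_eff = 12.4662

12.4662


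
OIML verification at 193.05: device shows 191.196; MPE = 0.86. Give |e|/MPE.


e = indication - reference = 191.196 - 193.05 = -1.8540
|e| = 1.8540
ratio = |e| / MPE = 1.8540 / 0.86
ratio = 2.1558

2.1558


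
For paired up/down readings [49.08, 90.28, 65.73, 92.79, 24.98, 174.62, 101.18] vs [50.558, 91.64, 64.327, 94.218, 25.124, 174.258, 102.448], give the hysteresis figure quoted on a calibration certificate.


|49.08 - 50.558| = 1.4780
|90.28 - 91.64| = 1.3600
|65.73 - 64.327| = 1.4030
|92.79 - 94.218| = 1.4280
|24.98 - 25.124| = 0.1440
|174.62 - 174.258| = 0.3620
|101.18 - 102.448| = 1.2680
hysteresis = max(diffs) = 1.4780

1.4780


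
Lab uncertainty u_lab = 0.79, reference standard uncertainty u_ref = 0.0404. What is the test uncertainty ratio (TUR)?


TUR = u_lab / u_ref
= 0.79 / 0.0404
= 19.5545

19.5545


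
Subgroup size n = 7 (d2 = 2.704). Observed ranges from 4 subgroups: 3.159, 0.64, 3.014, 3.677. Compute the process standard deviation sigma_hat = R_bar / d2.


R_bar = (3.159 + 0.64 + 3.014 + 3.677) / 4
R_bar = 10.49 / 4 = 2.6225
sigma_hat = R_bar / d2 = 2.6225 / 2.704 = 0.9699

0.9699


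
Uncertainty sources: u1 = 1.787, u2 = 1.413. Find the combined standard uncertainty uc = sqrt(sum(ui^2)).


uc = sqrt(1.787^2 + 1.413^2)
uc = sqrt(5.189938)
uc = 2.2781

2.2781


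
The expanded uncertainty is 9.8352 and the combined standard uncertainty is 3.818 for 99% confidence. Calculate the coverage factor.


k = U / uc
k = 9.8352 / 3.818
k = 2.576

2.576


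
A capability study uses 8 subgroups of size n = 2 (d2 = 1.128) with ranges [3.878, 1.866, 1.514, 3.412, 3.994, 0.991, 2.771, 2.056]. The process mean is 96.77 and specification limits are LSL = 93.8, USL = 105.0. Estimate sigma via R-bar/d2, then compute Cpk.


R_bar = (3.878 + 1.866 + 1.514 + 3.412 + 3.994 + 0.991 + 2.771 + 2.056) / 8 = 2.56025
sigma = R_bar / d2 = 2.56025 / 1.128 = 2.2697252
Cp = (USL - LSL)/(6*sigma) = (105.0 - 93.8)/(6*2.2697252) = 0.8224
Cpu = (105.0 - 96.77)/(3*2.2697252) = 1.2087
Cpl = (96.77 - 93.8)/(3*2.2697252) = 0.4362
Cpk = min(Cpu, Cpl) = 0.4362

0.4362


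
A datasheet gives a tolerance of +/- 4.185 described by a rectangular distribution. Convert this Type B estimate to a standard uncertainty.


u_B = half_width / sqrt(3)
u_B = 4.185 / 1.7320508
u_B = 2.4162

2.4162


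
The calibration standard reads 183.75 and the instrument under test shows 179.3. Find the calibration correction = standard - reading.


Correction = standard - reading
= 183.75 - 179.3
= 4.4500

4.4500


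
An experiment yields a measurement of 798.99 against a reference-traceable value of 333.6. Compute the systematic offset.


Systematic error = measured - true
= 798.99 - 333.6
= 465.3900

465.3900


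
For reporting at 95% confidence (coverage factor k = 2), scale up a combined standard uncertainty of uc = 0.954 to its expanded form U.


U = k * uc
U = 2 * 0.954
U = 1.9080

1.9080


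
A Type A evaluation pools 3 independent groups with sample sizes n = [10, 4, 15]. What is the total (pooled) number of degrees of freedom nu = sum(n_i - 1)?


nu = sum_i (n_i - 1)
nu = ((10 - 1) + (4 - 1) + (15 - 1))
nu = 9 + 3 + 14
nu = 26

26


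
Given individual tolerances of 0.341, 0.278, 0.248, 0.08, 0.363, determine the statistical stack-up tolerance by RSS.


RSS = sqrt(0.341^2 + 0.278^2 + 0.248^2 + 0.08^2 + 0.363^2)
= sqrt(0.393238)
= 0.6271

0.6271


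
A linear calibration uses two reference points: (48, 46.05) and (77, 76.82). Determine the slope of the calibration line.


slope = (y2 - y1) / (x2 - x1)
= (76.82 - 46.05) / (77 - 48)
= 30.7700 / 29
= 1.0610

1.0610


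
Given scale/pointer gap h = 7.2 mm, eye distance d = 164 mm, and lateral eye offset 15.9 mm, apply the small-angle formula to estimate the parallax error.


error = h * offset / d
= 7.2 * 15.9 / 164
= 0.6980

0.6980


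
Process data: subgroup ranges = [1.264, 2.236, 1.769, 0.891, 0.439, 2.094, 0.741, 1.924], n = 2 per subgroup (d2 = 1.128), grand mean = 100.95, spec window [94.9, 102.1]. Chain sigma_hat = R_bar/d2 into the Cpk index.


R_bar = (1.264 + 2.236 + 1.769 + 0.891 + 0.439 + 2.094 + 0.741 + 1.924) / 8 = 1.41975
sigma = R_bar / d2 = 1.41975 / 1.128 = 1.2586436
Cp = (USL - LSL)/(6*sigma) = (102.1 - 94.9)/(6*1.2586436) = 0.9534
Cpu = (102.1 - 100.95)/(3*1.2586436) = 0.3046
Cpl = (100.95 - 94.9)/(3*1.2586436) = 1.6023
Cpk = min(Cpu, Cpl) = 0.3046

0.3046
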